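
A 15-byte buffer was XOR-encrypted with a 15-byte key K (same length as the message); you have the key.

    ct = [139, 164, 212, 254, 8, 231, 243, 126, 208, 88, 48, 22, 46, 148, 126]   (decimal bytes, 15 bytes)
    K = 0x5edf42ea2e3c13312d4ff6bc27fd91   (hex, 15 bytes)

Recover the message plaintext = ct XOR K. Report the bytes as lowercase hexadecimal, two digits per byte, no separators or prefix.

d57b961426dbe04ffd17c6aa0969ef

byte 0: 139 ⊕  94 = 213
byte 1: 164 ⊕ 223 = 123
byte 2: 212 ⊕  66 = 150
byte 3: 254 ⊕ 234 =  20
byte 4:   8 ⊕  46 =  38
byte 5: 231 ⊕  60 = 219
byte 6: 243 ⊕  19 = 224
byte 7: 126 ⊕  49 =  79
byte 8: 208 ⊕  45 = 253
byte 9:  88 ⊕  79 =  23
byte 10:  48 ⊕ 246 = 198
byte 11:  22 ⊕ 188 = 170
byte 12:  46 ⊕  39 =   9
byte 13: 148 ⊕ 253 = 105
byte 14: 126 ⊕ 145 = 239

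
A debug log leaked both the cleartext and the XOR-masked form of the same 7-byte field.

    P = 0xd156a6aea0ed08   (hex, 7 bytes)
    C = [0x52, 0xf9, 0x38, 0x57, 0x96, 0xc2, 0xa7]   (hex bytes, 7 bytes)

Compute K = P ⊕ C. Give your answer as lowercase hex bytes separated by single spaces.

Since C = P ⊕ K, XORing both sides with P gives K = P ⊕ C.
byte 0: 11010001 xor 01010010 = 10000011
byte 1: 01010110 xor 11111001 = 10101111
byte 2: 10100110 xor 00111000 = 10011110
byte 3: 10101110 xor 01010111 = 11111001
byte 4: 10100000 xor 10010110 = 00110110
byte 5: 11101101 xor 11000010 = 00101111
byte 6: 00001000 xor 10100111 = 10101111

83 af 9e f9 36 2f af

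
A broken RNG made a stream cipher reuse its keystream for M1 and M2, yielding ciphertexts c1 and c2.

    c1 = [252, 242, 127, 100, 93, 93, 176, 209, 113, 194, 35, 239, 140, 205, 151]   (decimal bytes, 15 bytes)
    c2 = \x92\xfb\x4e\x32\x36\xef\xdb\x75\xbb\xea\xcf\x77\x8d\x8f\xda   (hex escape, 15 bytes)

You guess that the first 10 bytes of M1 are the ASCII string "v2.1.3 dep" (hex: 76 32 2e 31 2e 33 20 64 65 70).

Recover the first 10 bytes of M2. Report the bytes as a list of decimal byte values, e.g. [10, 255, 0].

[24, 59, 31, 103, 69, 129, 75, 192, 175, 88]

First, c1 ⊕ c2 = (M1 ⊕ K) ⊕ (M2 ⊕ K) = M1 ⊕ M2, so the key drops out. Then M2 = (M1 ⊕ M2) ⊕ M1 over the first 10 bytes.
byte 0: (fc ⊕ 92) ⊕ 76 = 6e ⊕ 76 = 18
byte 1: (f2 ⊕ fb) ⊕ 32 = 09 ⊕ 32 = 3b
byte 2: (7f ⊕ 4e) ⊕ 2e = 31 ⊕ 2e = 1f
byte 3: (64 ⊕ 32) ⊕ 31 = 56 ⊕ 31 = 67
byte 4: (5d ⊕ 36) ⊕ 2e = 6b ⊕ 2e = 45
byte 5: (5d ⊕ ef) ⊕ 33 = b2 ⊕ 33 = 81
byte 6: (b0 ⊕ db) ⊕ 20 = 6b ⊕ 20 = 4b
byte 7: (d1 ⊕ 75) ⊕ 64 = a4 ⊕ 64 = c0
byte 8: (71 ⊕ bb) ⊕ 65 = ca ⊕ 65 = af
byte 9: (c2 ⊕ ea) ⊕ 70 = 28 ⊕ 70 = 58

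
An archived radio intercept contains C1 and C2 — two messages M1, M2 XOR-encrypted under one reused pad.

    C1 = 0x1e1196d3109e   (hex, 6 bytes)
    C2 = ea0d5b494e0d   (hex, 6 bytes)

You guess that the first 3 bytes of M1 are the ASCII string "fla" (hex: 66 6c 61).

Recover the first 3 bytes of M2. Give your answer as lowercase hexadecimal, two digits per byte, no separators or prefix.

First, C1 ⊕ C2 = (M1 ⊕ K) ⊕ (M2 ⊕ K) = M1 ⊕ M2, so the key drops out. Then M2 = (M1 ⊕ M2) ⊕ M1 over the first 3 bytes.
byte 0: (1e XOR ea) XOR 66 = f4 XOR 66 = 92
byte 1: (11 XOR 0d) XOR 6c = 1c XOR 6c = 70
byte 2: (96 XOR 5b) XOR 61 = cd XOR 61 = ac

9270ac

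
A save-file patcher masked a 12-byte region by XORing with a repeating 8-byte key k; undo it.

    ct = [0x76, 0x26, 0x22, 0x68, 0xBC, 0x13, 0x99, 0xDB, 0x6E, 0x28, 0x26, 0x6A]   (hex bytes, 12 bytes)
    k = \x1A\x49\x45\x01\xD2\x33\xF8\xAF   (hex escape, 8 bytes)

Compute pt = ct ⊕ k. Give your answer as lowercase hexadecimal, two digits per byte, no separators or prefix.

6c6f67696e2061747461636b

The 8-byte key repeats, so the effective keystream is 1a 49 45 01 d2 33 f8 af 1a 49 45 01.
byte 0: 01110110 xor 00011010 = 01101100
byte 1: 00100110 xor 01001001 = 01101111
byte 2: 00100010 xor 01000101 = 01100111
byte 3: 01101000 xor 00000001 = 01101001
byte 4: 10111100 xor 11010010 = 01101110
byte 5: 00010011 xor 00110011 = 00100000
byte 6: 10011001 xor 11111000 = 01100001
byte 7: 11011011 xor 10101111 = 01110100
byte 8: 01101110 xor 00011010 = 01110100
byte 9: 00101000 xor 01001001 = 01100001
byte 10: 00100110 xor 01000101 = 01100011
byte 11: 01101010 xor 00000001 = 01101011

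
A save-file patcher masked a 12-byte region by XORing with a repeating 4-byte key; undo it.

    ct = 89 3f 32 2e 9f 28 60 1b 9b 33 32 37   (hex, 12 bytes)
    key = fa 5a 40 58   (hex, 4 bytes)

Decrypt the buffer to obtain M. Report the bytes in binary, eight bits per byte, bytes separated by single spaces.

01110011 01100101 01110010 01110110 01100101 01110010 00100000 01000011 01100001 01101001 01110010 01101111

The 4-byte key repeats, so the effective keystream is fa 5a 40 58 fa 5a 40 58 fa 5a 40 58.
byte 0: 10001001 XOR 11111010 = 01110011
byte 1: 00111111 XOR 01011010 = 01100101
byte 2: 00110010 XOR 01000000 = 01110010
byte 3: 00101110 XOR 01011000 = 01110110
byte 4: 10011111 XOR 11111010 = 01100101
byte 5: 00101000 XOR 01011010 = 01110010
byte 6: 01100000 XOR 01000000 = 00100000
byte 7: 00011011 XOR 01011000 = 01000011
byte 8: 10011011 XOR 11111010 = 01100001
byte 9: 00110011 XOR 01011010 = 01101001
byte 10: 00110010 XOR 01000000 = 01110010
byte 11: 00110111 XOR 01011000 = 01101111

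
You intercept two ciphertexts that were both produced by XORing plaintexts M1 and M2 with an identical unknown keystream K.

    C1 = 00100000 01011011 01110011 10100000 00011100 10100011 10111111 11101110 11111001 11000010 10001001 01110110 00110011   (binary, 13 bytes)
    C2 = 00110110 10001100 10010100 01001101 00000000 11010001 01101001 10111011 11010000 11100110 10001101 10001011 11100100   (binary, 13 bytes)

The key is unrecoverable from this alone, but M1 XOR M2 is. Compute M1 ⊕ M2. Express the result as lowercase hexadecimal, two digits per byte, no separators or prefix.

C1 ⊕ C2 = (M1 ⊕ K) ⊕ (M2 ⊕ K) = M1 ⊕ M2 — the shared key cancels under XOR.
byte 0: 20 xor 36 = 16
byte 1: 5b xor 8c = d7
byte 2: 73 xor 94 = e7
byte 3: a0 xor 4d = ed
byte 4: 1c xor 00 = 1c
byte 5: a3 xor d1 = 72
byte 6: bf xor 69 = d6
byte 7: ee xor bb = 55
byte 8: f9 xor d0 = 29
byte 9: c2 xor e6 = 24
byte 10: 89 xor 8d = 04
byte 11: 76 xor 8b = fd
byte 12: 33 xor e4 = d7

16d7e7ed1c72d655292404fdd7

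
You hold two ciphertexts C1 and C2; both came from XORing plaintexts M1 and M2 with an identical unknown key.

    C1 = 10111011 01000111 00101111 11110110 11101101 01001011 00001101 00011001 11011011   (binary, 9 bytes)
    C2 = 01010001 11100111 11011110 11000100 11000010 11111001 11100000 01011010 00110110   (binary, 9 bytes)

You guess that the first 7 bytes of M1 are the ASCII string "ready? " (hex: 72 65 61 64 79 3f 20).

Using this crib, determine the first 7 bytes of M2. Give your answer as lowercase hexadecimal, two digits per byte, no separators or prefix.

98c59056568dcd

First, C1 ⊕ C2 = (M1 ⊕ K) ⊕ (M2 ⊕ K) = M1 ⊕ M2, so the key drops out. Then M2 = (M1 ⊕ M2) ⊕ M1 over the first 7 bytes.
byte 0: (bb ⊕ 51) ⊕ 72 = ea ⊕ 72 = 98
byte 1: (47 ⊕ e7) ⊕ 65 = a0 ⊕ 65 = c5
byte 2: (2f ⊕ de) ⊕ 61 = f1 ⊕ 61 = 90
byte 3: (f6 ⊕ c4) ⊕ 64 = 32 ⊕ 64 = 56
byte 4: (ed ⊕ c2) ⊕ 79 = 2f ⊕ 79 = 56
byte 5: (4b ⊕ f9) ⊕ 3f = b2 ⊕ 3f = 8d
byte 6: (0d ⊕ e0) ⊕ 20 = ed ⊕ 20 = cd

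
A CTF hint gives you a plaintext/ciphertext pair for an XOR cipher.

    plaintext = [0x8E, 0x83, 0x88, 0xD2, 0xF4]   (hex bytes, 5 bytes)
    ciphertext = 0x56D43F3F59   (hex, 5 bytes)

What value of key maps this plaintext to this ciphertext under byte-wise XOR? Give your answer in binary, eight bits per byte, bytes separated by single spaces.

Since ciphertext = plaintext ⊕ key, XORing both sides with plaintext gives key = plaintext ⊕ ciphertext.
8e XOR 56 = d8
83 XOR d4 = 57
88 XOR 3f = b7
d2 XOR 3f = ed
f4 XOR 59 = ad

11011000 01010111 10110111 11101101 10101101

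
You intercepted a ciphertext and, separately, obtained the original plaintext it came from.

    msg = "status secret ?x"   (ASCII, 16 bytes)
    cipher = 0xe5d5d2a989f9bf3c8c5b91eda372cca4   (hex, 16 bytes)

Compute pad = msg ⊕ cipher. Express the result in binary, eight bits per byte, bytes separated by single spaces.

10010110 10100001 10110011 11011101 11111100 10001010 10011111 01001111 11101001 00111000 11100011 10001000 11010111 01010010 11110011 11011100

Since cipher = msg ⊕ pad, XORing both sides with msg gives pad = msg ⊕ cipher.
01110011 XOR 11100101 = 10010110
01110100 XOR 11010101 = 10100001
01100001 XOR 11010010 = 10110011
01110100 XOR 10101001 = 11011101
01110101 XOR 10001001 = 11111100
01110011 XOR 11111001 = 10001010
00100000 XOR 10111111 = 10011111
01110011 XOR 00111100 = 01001111
01100101 XOR 10001100 = 11101001
01100011 XOR 01011011 = 00111000
01110010 XOR 10010001 = 11100011
01100101 XOR 11101101 = 10001000
01110100 XOR 10100011 = 11010111
00100000 XOR 01110010 = 01010010
00111111 XOR 11001100 = 11110011
01111000 XOR 10100100 = 11011100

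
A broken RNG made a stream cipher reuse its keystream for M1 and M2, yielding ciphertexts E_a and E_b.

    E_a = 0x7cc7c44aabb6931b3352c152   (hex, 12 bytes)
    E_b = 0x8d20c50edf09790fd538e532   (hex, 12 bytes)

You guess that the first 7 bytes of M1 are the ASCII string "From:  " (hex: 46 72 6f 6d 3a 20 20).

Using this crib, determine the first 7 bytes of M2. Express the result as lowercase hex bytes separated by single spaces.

First, E_a ⊕ E_b = (M1 ⊕ K) ⊕ (M2 ⊕ K) = M1 ⊕ M2, so the key drops out. Then M2 = (M1 ⊕ M2) ⊕ M1 over the first 7 bytes.
byte 0: (7c ⊕ 8d) ⊕ 46 = f1 ⊕ 46 = b7
byte 1: (c7 ⊕ 20) ⊕ 72 = e7 ⊕ 72 = 95
byte 2: (c4 ⊕ c5) ⊕ 6f = 01 ⊕ 6f = 6e
byte 3: (4a ⊕ 0e) ⊕ 6d = 44 ⊕ 6d = 29
byte 4: (ab ⊕ df) ⊕ 3a = 74 ⊕ 3a = 4e
byte 5: (b6 ⊕ 09) ⊕ 20 = bf ⊕ 20 = 9f
byte 6: (93 ⊕ 79) ⊕ 20 = ea ⊕ 20 = ca

b7 95 6e 29 4e 9f ca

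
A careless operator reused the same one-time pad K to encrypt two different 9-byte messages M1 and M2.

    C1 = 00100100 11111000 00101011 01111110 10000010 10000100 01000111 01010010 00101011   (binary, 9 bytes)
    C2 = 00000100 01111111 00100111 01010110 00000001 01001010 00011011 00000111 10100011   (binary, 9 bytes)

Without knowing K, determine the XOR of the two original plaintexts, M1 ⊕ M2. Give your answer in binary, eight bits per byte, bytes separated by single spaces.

00100000 10000111 00001100 00101000 10000011 11001110 01011100 01010101 10001000

C1 ⊕ C2 = (M1 ⊕ K) ⊕ (M2 ⊕ K) = M1 ⊕ M2 — the shared key cancels under XOR.
24 xor 04 = 20
f8 xor 7f = 87
2b xor 27 = 0c
7e xor 56 = 28
82 xor 01 = 83
84 xor 4a = ce
47 xor 1b = 5c
52 xor 07 = 55
2b xor a3 = 88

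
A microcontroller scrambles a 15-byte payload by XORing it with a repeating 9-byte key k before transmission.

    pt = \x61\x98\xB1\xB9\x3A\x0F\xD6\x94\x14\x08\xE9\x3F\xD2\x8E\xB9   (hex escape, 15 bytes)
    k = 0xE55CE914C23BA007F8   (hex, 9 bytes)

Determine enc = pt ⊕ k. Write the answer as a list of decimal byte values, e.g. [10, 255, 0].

[132, 196, 88, 173, 248, 52, 118, 147, 236, 237, 181, 214, 198, 76, 130]

The 9-byte key repeats, so the effective keystream is e5 5c e9 14 c2 3b a0 07 f8 e5 5c e9 14 c2 3b.
byte 0: 61 xor e5 = 84
byte 1: 98 xor 5c = c4
byte 2: b1 xor e9 = 58
byte 3: b9 xor 14 = ad
byte 4: 3a xor c2 = f8
byte 5: 0f xor 3b = 34
byte 6: d6 xor a0 = 76
byte 7: 94 xor 07 = 93
byte 8: 14 xor f8 = ec
byte 9: 08 xor e5 = ed
byte 10: e9 xor 5c = b5
byte 11: 3f xor e9 = d6
byte 12: d2 xor 14 = c6
byte 13: 8e xor c2 = 4c
byte 14: b9 xor 3b = 82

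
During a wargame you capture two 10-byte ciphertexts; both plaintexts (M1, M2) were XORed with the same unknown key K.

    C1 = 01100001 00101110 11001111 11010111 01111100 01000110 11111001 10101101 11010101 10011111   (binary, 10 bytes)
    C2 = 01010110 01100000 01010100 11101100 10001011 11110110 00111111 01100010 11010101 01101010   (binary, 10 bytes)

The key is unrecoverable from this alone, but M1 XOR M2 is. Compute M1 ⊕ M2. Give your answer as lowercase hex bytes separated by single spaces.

37 4e 9b 3b f7 b0 c6 cf 00 f5

C1 ⊕ C2 = (M1 ⊕ K) ⊕ (M2 ⊕ K) = M1 ⊕ M2 — the shared key cancels under XOR.
61 ^ 56 = 37
2e ^ 60 = 4e
cf ^ 54 = 9b
d7 ^ ec = 3b
7c ^ 8b = f7
46 ^ f6 = b0
f9 ^ 3f = c6
ad ^ 62 = cf
d5 ^ d5 = 00
9f ^ 6a = f5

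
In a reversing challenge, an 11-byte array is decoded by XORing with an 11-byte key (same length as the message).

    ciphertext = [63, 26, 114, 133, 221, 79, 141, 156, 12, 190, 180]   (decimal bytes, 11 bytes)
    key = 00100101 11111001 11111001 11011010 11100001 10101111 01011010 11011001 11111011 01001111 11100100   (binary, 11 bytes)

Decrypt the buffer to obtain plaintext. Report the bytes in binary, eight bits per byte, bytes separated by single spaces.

 63 xor  37 =  26
 26 xor 249 = 227
114 xor 249 = 139
133 xor 218 =  95
221 xor 225 =  60
 79 xor 175 = 224
141 xor  90 = 215
156 xor 217 =  69
 12 xor 251 = 247
190 xor  79 = 241
180 xor 228 =  80

00011010 11100011 10001011 01011111 00111100 11100000 11010111 01000101 11110111 11110001 01010000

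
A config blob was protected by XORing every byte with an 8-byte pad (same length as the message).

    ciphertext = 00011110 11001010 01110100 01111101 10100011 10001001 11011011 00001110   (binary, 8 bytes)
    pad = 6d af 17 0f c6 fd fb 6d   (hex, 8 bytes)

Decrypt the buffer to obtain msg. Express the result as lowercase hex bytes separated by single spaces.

byte 0:  30 XOR 109 = 115
byte 1: 202 XOR 175 = 101
byte 2: 116 XOR  23 =  99
byte 3: 125 XOR  15 = 114
byte 4: 163 XOR 198 = 101
byte 5: 137 XOR 253 = 116
byte 6: 219 XOR 251 =  32
byte 7:  14 XOR 109 =  99

73 65 63 72 65 74 20 63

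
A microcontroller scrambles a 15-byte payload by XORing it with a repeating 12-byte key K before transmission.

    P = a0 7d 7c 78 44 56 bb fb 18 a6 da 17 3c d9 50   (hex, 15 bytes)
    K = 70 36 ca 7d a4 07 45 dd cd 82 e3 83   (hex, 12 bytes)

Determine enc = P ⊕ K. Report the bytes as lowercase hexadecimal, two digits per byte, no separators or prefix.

The 12-byte key repeats, so the effective keystream is 70 36 ca 7d a4 07 45 dd cd 82 e3 83 70 36 ca.
byte 0: a0 XOR 70 = d0
byte 1: 7d XOR 36 = 4b
byte 2: 7c XOR ca = b6
byte 3: 78 XOR 7d = 05
byte 4: 44 XOR a4 = e0
byte 5: 56 XOR 07 = 51
byte 6: bb XOR 45 = fe
byte 7: fb XOR dd = 26
byte 8: 18 XOR cd = d5
byte 9: a6 XOR 82 = 24
byte 10: da XOR e3 = 39
byte 11: 17 XOR 83 = 94
byte 12: 3c XOR 70 = 4c
byte 13: d9 XOR 36 = ef
byte 14: 50 XOR ca = 9a

d04bb605e051fe26d52439944cef9a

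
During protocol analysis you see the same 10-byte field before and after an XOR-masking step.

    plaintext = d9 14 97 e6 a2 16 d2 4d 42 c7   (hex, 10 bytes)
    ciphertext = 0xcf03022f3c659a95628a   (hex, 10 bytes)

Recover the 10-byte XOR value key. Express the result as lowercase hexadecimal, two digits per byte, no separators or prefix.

161795c99e7348d8204d

Since ciphertext = plaintext ⊕ key, XORing both sides with plaintext gives key = plaintext ⊕ ciphertext.
d9 XOR cf = 16
14 XOR 03 = 17
97 XOR 02 = 95
e6 XOR 2f = c9
a2 XOR 3c = 9e
16 XOR 65 = 73
d2 XOR 9a = 48
4d XOR 95 = d8
42 XOR 62 = 20
c7 XOR 8a = 4d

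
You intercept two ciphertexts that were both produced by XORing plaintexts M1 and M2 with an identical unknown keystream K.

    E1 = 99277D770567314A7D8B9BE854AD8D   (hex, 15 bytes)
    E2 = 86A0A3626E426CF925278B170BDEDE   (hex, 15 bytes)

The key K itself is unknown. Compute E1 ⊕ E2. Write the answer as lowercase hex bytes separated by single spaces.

1f 87 de 15 6b 25 5d b3 58 ac 10 ff 5f 73 53

E1 ⊕ E2 = (M1 ⊕ K) ⊕ (M2 ⊕ K) = M1 ⊕ M2 — the shared key cancels under XOR.
99 XOR 86 = 1f
27 XOR a0 = 87
7d XOR a3 = de
77 XOR 62 = 15
05 XOR 6e = 6b
67 XOR 42 = 25
31 XOR 6c = 5d
4a XOR f9 = b3
7d XOR 25 = 58
8b XOR 27 = ac
9b XOR 8b = 10
e8 XOR 17 = ff
54 XOR 0b = 5f
ad XOR de = 73
8d XOR de = 53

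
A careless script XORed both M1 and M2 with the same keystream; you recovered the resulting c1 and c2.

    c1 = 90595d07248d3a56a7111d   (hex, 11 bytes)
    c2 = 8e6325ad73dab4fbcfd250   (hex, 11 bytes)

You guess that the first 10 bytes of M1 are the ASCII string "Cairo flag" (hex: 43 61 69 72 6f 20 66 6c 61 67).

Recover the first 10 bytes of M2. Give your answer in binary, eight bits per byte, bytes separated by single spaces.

01011101 01011011 00010001 11011000 00111000 01110111 11101000 11000001 00001001 10100100

First, c1 ⊕ c2 = (M1 ⊕ K) ⊕ (M2 ⊕ K) = M1 ⊕ M2, so the key drops out. Then M2 = (M1 ⊕ M2) ⊕ M1 over the first 10 bytes.
byte 0: (90 ^ 8e) ^ 43 = 1e ^ 43 = 5d
byte 1: (59 ^ 63) ^ 61 = 3a ^ 61 = 5b
byte 2: (5d ^ 25) ^ 69 = 78 ^ 69 = 11
byte 3: (07 ^ ad) ^ 72 = aa ^ 72 = d8
byte 4: (24 ^ 73) ^ 6f = 57 ^ 6f = 38
byte 5: (8d ^ da) ^ 20 = 57 ^ 20 = 77
byte 6: (3a ^ b4) ^ 66 = 8e ^ 66 = e8
byte 7: (56 ^ fb) ^ 6c = ad ^ 6c = c1
byte 8: (a7 ^ cf) ^ 61 = 68 ^ 61 = 09
byte 9: (11 ^ d2) ^ 67 = c3 ^ 67 = a4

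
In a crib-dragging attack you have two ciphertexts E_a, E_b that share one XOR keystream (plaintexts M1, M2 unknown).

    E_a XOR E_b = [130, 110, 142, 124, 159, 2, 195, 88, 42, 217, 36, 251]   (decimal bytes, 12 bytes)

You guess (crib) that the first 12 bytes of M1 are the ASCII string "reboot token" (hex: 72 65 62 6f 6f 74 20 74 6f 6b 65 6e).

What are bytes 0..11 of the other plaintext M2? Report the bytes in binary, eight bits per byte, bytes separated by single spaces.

11110000 00001011 11101100 00010011 11110000 01110110 11100011 00101100 01000101 10110010 01000001 10010101

Since E_a ⊕ E_b = M1 ⊕ M2, XORing with the guessed M1 bytes yields the corresponding M2 bytes: M2 = (E_a ⊕ E_b) ⊕ M1.
130 XOR 114 = 240
110 XOR 101 =  11
142 XOR  98 = 236
124 XOR 111 =  19
159 XOR 111 = 240
  2 XOR 116 = 118
195 XOR  32 = 227
 88 XOR 116 =  44
 42 XOR 111 =  69
217 XOR 107 = 178
 36 XOR 101 =  65
251 XOR 110 = 149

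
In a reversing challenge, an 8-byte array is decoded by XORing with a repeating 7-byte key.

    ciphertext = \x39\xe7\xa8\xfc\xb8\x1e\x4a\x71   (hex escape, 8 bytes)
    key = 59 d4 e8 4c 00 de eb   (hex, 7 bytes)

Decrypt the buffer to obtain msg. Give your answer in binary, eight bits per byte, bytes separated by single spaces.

01100000 00110011 01000000 10110000 10111000 11000000 10100001 00101000

The 7-byte key repeats, so the effective keystream is 59 d4 e8 4c 00 de eb 59.
byte 0: 39 xor 59 = 60
byte 1: e7 xor d4 = 33
byte 2: a8 xor e8 = 40
byte 3: fc xor 4c = b0
byte 4: b8 xor 00 = b8
byte 5: 1e xor de = c0
byte 6: 4a xor eb = a1
byte 7: 71 xor 59 = 28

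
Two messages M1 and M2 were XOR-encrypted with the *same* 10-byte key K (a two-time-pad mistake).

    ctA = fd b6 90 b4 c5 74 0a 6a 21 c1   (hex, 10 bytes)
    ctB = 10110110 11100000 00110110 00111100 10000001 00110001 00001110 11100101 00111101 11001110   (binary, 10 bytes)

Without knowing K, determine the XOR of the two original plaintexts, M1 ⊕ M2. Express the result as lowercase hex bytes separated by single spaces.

4b 56 a6 88 44 45 04 8f 1c 0f

ctA ⊕ ctB = (M1 ⊕ K) ⊕ (M2 ⊕ K) = M1 ⊕ M2 — the shared key cancels under XOR.
fd xor b6 = 4b
b6 xor e0 = 56
90 xor 36 = a6
b4 xor 3c = 88
c5 xor 81 = 44
74 xor 31 = 45
0a xor 0e = 04
6a xor e5 = 8f
21 xor 3d = 1c
c1 xor ce = 0f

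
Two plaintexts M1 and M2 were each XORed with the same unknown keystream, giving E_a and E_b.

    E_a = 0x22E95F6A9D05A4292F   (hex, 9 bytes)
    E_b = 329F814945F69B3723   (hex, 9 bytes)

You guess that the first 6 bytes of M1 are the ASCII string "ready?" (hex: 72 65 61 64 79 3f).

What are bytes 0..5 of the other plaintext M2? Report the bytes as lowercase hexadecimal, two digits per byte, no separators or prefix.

6213bf47a1cc

First, E_a ⊕ E_b = (M1 ⊕ K) ⊕ (M2 ⊕ K) = M1 ⊕ M2, so the key drops out. Then M2 = (M1 ⊕ M2) ⊕ M1 over the first 6 bytes.
byte 0: (22 ^ 32) ^ 72 = 10 ^ 72 = 62
byte 1: (e9 ^ 9f) ^ 65 = 76 ^ 65 = 13
byte 2: (5f ^ 81) ^ 61 = de ^ 61 = bf
byte 3: (6a ^ 49) ^ 64 = 23 ^ 64 = 47
byte 4: (9d ^ 45) ^ 79 = d8 ^ 79 = a1
byte 5: (05 ^ f6) ^ 3f = f3 ^ 3f = cc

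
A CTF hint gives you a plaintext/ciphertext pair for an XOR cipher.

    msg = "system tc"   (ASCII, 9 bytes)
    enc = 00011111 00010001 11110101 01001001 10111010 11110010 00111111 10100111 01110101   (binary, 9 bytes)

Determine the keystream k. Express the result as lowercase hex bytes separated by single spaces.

Since enc = msg ⊕ k, XORing both sides with msg gives k = msg ⊕ enc.
73 ^ 1f = 6c
79 ^ 11 = 68
73 ^ f5 = 86
74 ^ 49 = 3d
65 ^ ba = df
6d ^ f2 = 9f
20 ^ 3f = 1f
74 ^ a7 = d3
63 ^ 75 = 16

6c 68 86 3d df 9f 1f d3 16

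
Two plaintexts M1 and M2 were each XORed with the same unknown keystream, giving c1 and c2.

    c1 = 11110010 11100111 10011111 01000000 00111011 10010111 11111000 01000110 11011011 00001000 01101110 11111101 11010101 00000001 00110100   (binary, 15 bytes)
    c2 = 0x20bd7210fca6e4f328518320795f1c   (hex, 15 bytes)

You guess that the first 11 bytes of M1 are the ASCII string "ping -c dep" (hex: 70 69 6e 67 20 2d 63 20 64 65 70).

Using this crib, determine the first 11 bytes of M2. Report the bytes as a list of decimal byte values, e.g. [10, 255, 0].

First, c1 ⊕ c2 = (M1 ⊕ K) ⊕ (M2 ⊕ K) = M1 ⊕ M2, so the key drops out. Then M2 = (M1 ⊕ M2) ⊕ M1 over the first 11 bytes.
byte 0: (f2 ⊕ 20) ⊕ 70 = d2 ⊕ 70 = a2
byte 1: (e7 ⊕ bd) ⊕ 69 = 5a ⊕ 69 = 33
byte 2: (9f ⊕ 72) ⊕ 6e = ed ⊕ 6e = 83
byte 3: (40 ⊕ 10) ⊕ 67 = 50 ⊕ 67 = 37
byte 4: (3b ⊕ fc) ⊕ 20 = c7 ⊕ 20 = e7
byte 5: (97 ⊕ a6) ⊕ 2d = 31 ⊕ 2d = 1c
byte 6: (f8 ⊕ e4) ⊕ 63 = 1c ⊕ 63 = 7f
byte 7: (46 ⊕ f3) ⊕ 20 = b5 ⊕ 20 = 95
byte 8: (db ⊕ 28) ⊕ 64 = f3 ⊕ 64 = 97
byte 9: (08 ⊕ 51) ⊕ 65 = 59 ⊕ 65 = 3c
byte 10: (6e ⊕ 83) ⊕ 70 = ed ⊕ 70 = 9d

[162, 51, 131, 55, 231, 28, 127, 149, 151, 60, 157]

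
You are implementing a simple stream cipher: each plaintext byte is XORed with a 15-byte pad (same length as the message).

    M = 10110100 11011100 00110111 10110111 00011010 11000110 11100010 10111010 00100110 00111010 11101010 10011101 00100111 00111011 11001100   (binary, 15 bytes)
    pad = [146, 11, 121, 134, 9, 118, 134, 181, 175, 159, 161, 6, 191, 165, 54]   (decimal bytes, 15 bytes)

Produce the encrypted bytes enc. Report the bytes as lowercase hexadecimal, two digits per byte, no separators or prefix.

XOR is its own inverse, so applying the key byte-wise gives the result directly.
byte 0: 10110100 XOR 10010010 = 00100110
byte 1: 11011100 XOR 00001011 = 11010111
byte 2: 00110111 XOR 01111001 = 01001110
byte 3: 10110111 XOR 10000110 = 00110001
byte 4: 00011010 XOR 00001001 = 00010011
byte 5: 11000110 XOR 01110110 = 10110000
byte 6: 11100010 XOR 10000110 = 01100100
byte 7: 10111010 XOR 10110101 = 00001111
byte 8: 00100110 XOR 10101111 = 10001001
byte 9: 00111010 XOR 10011111 = 10100101
byte 10: 11101010 XOR 10100001 = 01001011
byte 11: 10011101 XOR 00000110 = 10011011
byte 12: 00100111 XOR 10111111 = 10011000
byte 13: 00111011 XOR 10100101 = 10011110
byte 14: 11001100 XOR 00110110 = 11111010

26d74e3113b0640f89a54b9b989efa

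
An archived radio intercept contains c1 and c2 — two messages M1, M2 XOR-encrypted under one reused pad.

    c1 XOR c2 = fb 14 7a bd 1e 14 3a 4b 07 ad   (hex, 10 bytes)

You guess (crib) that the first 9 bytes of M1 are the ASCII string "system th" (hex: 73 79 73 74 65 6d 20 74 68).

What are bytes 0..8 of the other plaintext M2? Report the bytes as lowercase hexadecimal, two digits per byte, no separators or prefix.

886d09c97b791a3f6f

Since c1 ⊕ c2 = M1 ⊕ M2, XORing with the guessed M1 bytes yields the corresponding M2 bytes: M2 = (c1 ⊕ c2) ⊕ M1.
fb XOR 73 = 88
14 XOR 79 = 6d
7a XOR 73 = 09
bd XOR 74 = c9
1e XOR 65 = 7b
14 XOR 6d = 79
3a XOR 20 = 1a
4b XOR 74 = 3f
07 XOR 68 = 6f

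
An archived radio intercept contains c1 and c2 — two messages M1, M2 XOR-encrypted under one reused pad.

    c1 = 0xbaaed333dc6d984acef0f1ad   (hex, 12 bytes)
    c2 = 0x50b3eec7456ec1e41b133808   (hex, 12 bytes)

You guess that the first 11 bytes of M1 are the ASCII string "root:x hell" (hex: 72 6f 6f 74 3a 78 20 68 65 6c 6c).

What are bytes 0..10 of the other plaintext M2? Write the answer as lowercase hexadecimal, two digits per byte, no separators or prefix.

98725280a37b79c6b08fa5

First, c1 ⊕ c2 = (M1 ⊕ K) ⊕ (M2 ⊕ K) = M1 ⊕ M2, so the key drops out. Then M2 = (M1 ⊕ M2) ⊕ M1 over the first 11 bytes.
byte 0: (ba XOR 50) XOR 72 = ea XOR 72 = 98
byte 1: (ae XOR b3) XOR 6f = 1d XOR 6f = 72
byte 2: (d3 XOR ee) XOR 6f = 3d XOR 6f = 52
byte 3: (33 XOR c7) XOR 74 = f4 XOR 74 = 80
byte 4: (dc XOR 45) XOR 3a = 99 XOR 3a = a3
byte 5: (6d XOR 6e) XOR 78 = 03 XOR 78 = 7b
byte 6: (98 XOR c1) XOR 20 = 59 XOR 20 = 79
byte 7: (4a XOR e4) XOR 68 = ae XOR 68 = c6
byte 8: (ce XOR 1b) XOR 65 = d5 XOR 65 = b0
byte 9: (f0 XOR 13) XOR 6c = e3 XOR 6c = 8f
byte 10: (f1 XOR 38) XOR 6c = c9 XOR 6c = a5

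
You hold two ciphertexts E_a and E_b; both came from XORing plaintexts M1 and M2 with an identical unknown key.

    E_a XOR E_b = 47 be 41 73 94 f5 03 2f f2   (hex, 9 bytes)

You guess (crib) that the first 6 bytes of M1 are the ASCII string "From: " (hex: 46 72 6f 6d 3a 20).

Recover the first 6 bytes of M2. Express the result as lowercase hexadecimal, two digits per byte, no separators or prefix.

01cc2e1eaed5

Since E_a ⊕ E_b = M1 ⊕ M2, XORing with the guessed M1 bytes yields the corresponding M2 bytes: M2 = (E_a ⊕ E_b) ⊕ M1.
01000111 XOR 01000110 = 00000001
10111110 XOR 01110010 = 11001100
01000001 XOR 01101111 = 00101110
01110011 XOR 01101101 = 00011110
10010100 XOR 00111010 = 10101110
11110101 XOR 00100000 = 11010101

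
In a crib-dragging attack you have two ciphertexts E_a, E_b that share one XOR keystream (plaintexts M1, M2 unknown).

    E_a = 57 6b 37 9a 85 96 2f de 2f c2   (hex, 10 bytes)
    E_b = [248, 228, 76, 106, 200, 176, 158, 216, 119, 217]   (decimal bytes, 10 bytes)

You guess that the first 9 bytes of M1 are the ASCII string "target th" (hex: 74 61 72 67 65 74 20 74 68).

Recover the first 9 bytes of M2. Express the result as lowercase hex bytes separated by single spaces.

First, E_a ⊕ E_b = (M1 ⊕ K) ⊕ (M2 ⊕ K) = M1 ⊕ M2, so the key drops out. Then M2 = (M1 ⊕ M2) ⊕ M1 over the first 9 bytes.
byte 0: (57 ⊕ f8) ⊕ 74 = af ⊕ 74 = db
byte 1: (6b ⊕ e4) ⊕ 61 = 8f ⊕ 61 = ee
byte 2: (37 ⊕ 4c) ⊕ 72 = 7b ⊕ 72 = 09
byte 3: (9a ⊕ 6a) ⊕ 67 = f0 ⊕ 67 = 97
byte 4: (85 ⊕ c8) ⊕ 65 = 4d ⊕ 65 = 28
byte 5: (96 ⊕ b0) ⊕ 74 = 26 ⊕ 74 = 52
byte 6: (2f ⊕ 9e) ⊕ 20 = b1 ⊕ 20 = 91
byte 7: (de ⊕ d8) ⊕ 74 = 06 ⊕ 74 = 72
byte 8: (2f ⊕ 77) ⊕ 68 = 58 ⊕ 68 = 30

db ee 09 97 28 52 91 72 30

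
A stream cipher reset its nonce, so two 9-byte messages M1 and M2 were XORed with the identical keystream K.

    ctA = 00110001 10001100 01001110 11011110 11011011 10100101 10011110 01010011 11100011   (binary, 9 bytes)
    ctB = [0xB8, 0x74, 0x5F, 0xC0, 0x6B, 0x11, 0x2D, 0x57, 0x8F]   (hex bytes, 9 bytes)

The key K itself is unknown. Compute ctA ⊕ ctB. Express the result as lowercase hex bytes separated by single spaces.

ctA ⊕ ctB = (M1 ⊕ K) ⊕ (M2 ⊕ K) = M1 ⊕ M2 — the shared key cancels under XOR.
byte 0: 00110001 ⊕ 10111000 = 10001001
byte 1: 10001100 ⊕ 01110100 = 11111000
byte 2: 01001110 ⊕ 01011111 = 00010001
byte 3: 11011110 ⊕ 11000000 = 00011110
byte 4: 11011011 ⊕ 01101011 = 10110000
byte 5: 10100101 ⊕ 00010001 = 10110100
byte 6: 10011110 ⊕ 00101101 = 10110011
byte 7: 01010011 ⊕ 01010111 = 00000100
byte 8: 11100011 ⊕ 10001111 = 01101100

89 f8 11 1e b0 b4 b3 04 6c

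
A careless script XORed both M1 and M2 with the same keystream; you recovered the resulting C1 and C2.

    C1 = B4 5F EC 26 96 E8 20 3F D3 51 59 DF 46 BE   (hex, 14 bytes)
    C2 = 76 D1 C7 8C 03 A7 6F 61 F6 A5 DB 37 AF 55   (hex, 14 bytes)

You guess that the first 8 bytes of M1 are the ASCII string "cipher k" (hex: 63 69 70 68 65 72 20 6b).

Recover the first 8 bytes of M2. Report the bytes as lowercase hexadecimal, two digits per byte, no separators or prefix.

a1e75bc2f03d6f35

First, C1 ⊕ C2 = (M1 ⊕ K) ⊕ (M2 ⊕ K) = M1 ⊕ M2, so the key drops out. Then M2 = (M1 ⊕ M2) ⊕ M1 over the first 8 bytes.
byte 0: (b4 XOR 76) XOR 63 = c2 XOR 63 = a1
byte 1: (5f XOR d1) XOR 69 = 8e XOR 69 = e7
byte 2: (ec XOR c7) XOR 70 = 2b XOR 70 = 5b
byte 3: (26 XOR 8c) XOR 68 = aa XOR 68 = c2
byte 4: (96 XOR 03) XOR 65 = 95 XOR 65 = f0
byte 5: (e8 XOR a7) XOR 72 = 4f XOR 72 = 3d
byte 6: (20 XOR 6f) XOR 20 = 4f XOR 20 = 6f
byte 7: (3f XOR 61) XOR 6b = 5e XOR 6b = 35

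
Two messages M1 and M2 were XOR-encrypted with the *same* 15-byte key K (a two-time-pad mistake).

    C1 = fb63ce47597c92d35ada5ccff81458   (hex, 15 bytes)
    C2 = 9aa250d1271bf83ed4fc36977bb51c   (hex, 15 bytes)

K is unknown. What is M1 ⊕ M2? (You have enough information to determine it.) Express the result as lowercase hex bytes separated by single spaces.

61 c1 9e 96 7e 67 6a ed 8e 26 6a 58 83 a1 44

C1 ⊕ C2 = (M1 ⊕ K) ⊕ (M2 ⊕ K) = M1 ⊕ M2 — the shared key cancels under XOR.
byte 0: 251 XOR 154 =  97
byte 1:  99 XOR 162 = 193
byte 2: 206 XOR  80 = 158
byte 3:  71 XOR 209 = 150
byte 4:  89 XOR  39 = 126
byte 5: 124 XOR  27 = 103
byte 6: 146 XOR 248 = 106
byte 7: 211 XOR  62 = 237
byte 8:  90 XOR 212 = 142
byte 9: 218 XOR 252 =  38
byte 10:  92 XOR  54 = 106
byte 11: 207 XOR 151 =  88
byte 12: 248 XOR 123 = 131
byte 13:  20 XOR 181 = 161
byte 14:  88 XOR  28 =  68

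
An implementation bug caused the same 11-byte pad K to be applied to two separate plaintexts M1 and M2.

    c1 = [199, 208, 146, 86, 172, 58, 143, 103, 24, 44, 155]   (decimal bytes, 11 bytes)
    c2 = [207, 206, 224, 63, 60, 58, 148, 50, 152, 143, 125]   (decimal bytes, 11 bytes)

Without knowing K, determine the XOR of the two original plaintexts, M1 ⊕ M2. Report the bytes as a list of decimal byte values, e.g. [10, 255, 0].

c1 ⊕ c2 = (M1 ⊕ K) ⊕ (M2 ⊕ K) = M1 ⊕ M2 — the shared key cancels under XOR.
c7 ⊕ cf = 08
d0 ⊕ ce = 1e
92 ⊕ e0 = 72
56 ⊕ 3f = 69
ac ⊕ 3c = 90
3a ⊕ 3a = 00
8f ⊕ 94 = 1b
67 ⊕ 32 = 55
18 ⊕ 98 = 80
2c ⊕ 8f = a3
9b ⊕ 7d = e6

[8, 30, 114, 105, 144, 0, 27, 85, 128, 163, 230]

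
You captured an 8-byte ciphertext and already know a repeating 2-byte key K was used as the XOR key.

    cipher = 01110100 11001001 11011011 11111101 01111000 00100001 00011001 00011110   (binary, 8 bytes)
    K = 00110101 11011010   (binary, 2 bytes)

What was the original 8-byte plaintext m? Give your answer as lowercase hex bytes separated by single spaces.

41 13 ee 27 4d fb 2c c4

The 2-byte key repeats, so the effective keystream is 35 da 35 da 35 da 35 da.
byte 0: 74 XOR 35 = 41
byte 1: c9 XOR da = 13
byte 2: db XOR 35 = ee
byte 3: fd XOR da = 27
byte 4: 78 XOR 35 = 4d
byte 5: 21 XOR da = fb
byte 6: 19 XOR 35 = 2c
byte 7: 1e XOR da = c4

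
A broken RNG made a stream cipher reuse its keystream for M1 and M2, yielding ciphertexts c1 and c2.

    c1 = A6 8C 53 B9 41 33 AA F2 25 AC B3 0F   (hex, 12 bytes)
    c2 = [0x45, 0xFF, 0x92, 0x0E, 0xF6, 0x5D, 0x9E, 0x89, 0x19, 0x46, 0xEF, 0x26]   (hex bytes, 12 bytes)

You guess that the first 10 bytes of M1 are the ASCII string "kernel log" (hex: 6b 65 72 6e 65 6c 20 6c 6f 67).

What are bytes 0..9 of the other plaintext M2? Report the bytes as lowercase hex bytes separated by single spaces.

88 16 b3 d9 d2 02 14 17 53 8d

First, c1 ⊕ c2 = (M1 ⊕ K) ⊕ (M2 ⊕ K) = M1 ⊕ M2, so the key drops out. Then M2 = (M1 ⊕ M2) ⊕ M1 over the first 10 bytes.
byte 0: (a6 ^ 45) ^ 6b = e3 ^ 6b = 88
byte 1: (8c ^ ff) ^ 65 = 73 ^ 65 = 16
byte 2: (53 ^ 92) ^ 72 = c1 ^ 72 = b3
byte 3: (b9 ^ 0e) ^ 6e = b7 ^ 6e = d9
byte 4: (41 ^ f6) ^ 65 = b7 ^ 65 = d2
byte 5: (33 ^ 5d) ^ 6c = 6e ^ 6c = 02
byte 6: (aa ^ 9e) ^ 20 = 34 ^ 20 = 14
byte 7: (f2 ^ 89) ^ 6c = 7b ^ 6c = 17
byte 8: (25 ^ 19) ^ 6f = 3c ^ 6f = 53
byte 9: (ac ^ 46) ^ 67 = ea ^ 67 = 8d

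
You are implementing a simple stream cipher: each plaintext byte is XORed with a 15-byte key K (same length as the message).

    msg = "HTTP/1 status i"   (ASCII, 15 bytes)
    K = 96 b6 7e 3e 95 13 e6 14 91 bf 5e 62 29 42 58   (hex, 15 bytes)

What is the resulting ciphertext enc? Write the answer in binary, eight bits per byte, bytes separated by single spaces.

11011110 11100010 00101010 01101110 10111010 00100010 11000110 01100111 11100101 11011110 00101010 00010111 01011010 01100010 00110001

XOR is its own inverse, so applying the key byte-wise gives the result directly.
 72 xor 150 = 222
 84 xor 182 = 226
 84 xor 126 =  42
 80 xor  62 = 110
 47 xor 149 = 186
 49 xor  19 =  34
 32 xor 230 = 198
115 xor  20 = 103
116 xor 145 = 229
 97 xor 191 = 222
116 xor  94 =  42
117 xor  98 =  23
115 xor  41 =  90
 32 xor  66 =  98
105 xor  88 =  49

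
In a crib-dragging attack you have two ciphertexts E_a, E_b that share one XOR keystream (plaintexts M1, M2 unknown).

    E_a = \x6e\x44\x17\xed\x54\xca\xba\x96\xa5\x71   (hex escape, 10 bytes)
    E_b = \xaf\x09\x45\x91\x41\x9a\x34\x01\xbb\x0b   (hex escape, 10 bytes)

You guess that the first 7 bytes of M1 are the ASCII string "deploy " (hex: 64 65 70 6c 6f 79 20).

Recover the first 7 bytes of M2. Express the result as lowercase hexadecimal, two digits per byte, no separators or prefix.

a52822107a29ae

First, E_a ⊕ E_b = (M1 ⊕ K) ⊕ (M2 ⊕ K) = M1 ⊕ M2, so the key drops out. Then M2 = (M1 ⊕ M2) ⊕ M1 over the first 7 bytes.
byte 0: (6e XOR af) XOR 64 = c1 XOR 64 = a5
byte 1: (44 XOR 09) XOR 65 = 4d XOR 65 = 28
byte 2: (17 XOR 45) XOR 70 = 52 XOR 70 = 22
byte 3: (ed XOR 91) XOR 6c = 7c XOR 6c = 10
byte 4: (54 XOR 41) XOR 6f = 15 XOR 6f = 7a
byte 5: (ca XOR 9a) XOR 79 = 50 XOR 79 = 29
byte 6: (ba XOR 34) XOR 20 = 8e XOR 20 = ae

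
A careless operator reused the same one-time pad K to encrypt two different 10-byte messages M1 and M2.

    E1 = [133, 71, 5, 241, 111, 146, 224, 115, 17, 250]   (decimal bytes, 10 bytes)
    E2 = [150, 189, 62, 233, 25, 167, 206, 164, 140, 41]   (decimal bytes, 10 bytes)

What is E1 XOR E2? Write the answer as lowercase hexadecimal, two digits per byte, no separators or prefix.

E1 ⊕ E2 = (M1 ⊕ K) ⊕ (M2 ⊕ K) = M1 ⊕ M2 — the shared key cancels under XOR.
byte 0: 85 XOR 96 = 13
byte 1: 47 XOR bd = fa
byte 2: 05 XOR 3e = 3b
byte 3: f1 XOR e9 = 18
byte 4: 6f XOR 19 = 76
byte 5: 92 XOR a7 = 35
byte 6: e0 XOR ce = 2e
byte 7: 73 XOR a4 = d7
byte 8: 11 XOR 8c = 9d
byte 9: fa XOR 29 = d3

13fa3b1876352ed79dd3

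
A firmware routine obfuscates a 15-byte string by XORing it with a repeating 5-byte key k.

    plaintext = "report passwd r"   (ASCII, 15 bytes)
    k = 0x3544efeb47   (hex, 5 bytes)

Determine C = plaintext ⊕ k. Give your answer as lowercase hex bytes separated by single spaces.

The 5-byte key repeats, so the effective keystream is 35 44 ef eb 47 35 44 ef eb 47 35 44 ef eb 47.
byte 0: 01110010 XOR 00110101 = 01000111
byte 1: 01100101 XOR 01000100 = 00100001
byte 2: 01110000 XOR 11101111 = 10011111
byte 3: 01101111 XOR 11101011 = 10000100
byte 4: 01110010 XOR 01000111 = 00110101
byte 5: 01110100 XOR 00110101 = 01000001
byte 6: 00100000 XOR 01000100 = 01100100
byte 7: 01110000 XOR 11101111 = 10011111
byte 8: 01100001 XOR 11101011 = 10001010
byte 9: 01110011 XOR 01000111 = 00110100
byte 10: 01110011 XOR 00110101 = 01000110
byte 11: 01110111 XOR 01000100 = 00110011
byte 12: 01100100 XOR 11101111 = 10001011
byte 13: 00100000 XOR 11101011 = 11001011
byte 14: 01110010 XOR 01000111 = 00110101

47 21 9f 84 35 41 64 9f 8a 34 46 33 8b cb 35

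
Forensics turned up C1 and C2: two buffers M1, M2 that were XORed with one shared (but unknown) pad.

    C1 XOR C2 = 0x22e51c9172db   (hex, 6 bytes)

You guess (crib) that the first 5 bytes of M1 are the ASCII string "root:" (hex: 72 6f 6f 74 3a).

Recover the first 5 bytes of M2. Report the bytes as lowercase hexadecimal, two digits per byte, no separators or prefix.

508a73e548

Since C1 ⊕ C2 = M1 ⊕ M2, XORing with the guessed M1 bytes yields the corresponding M2 bytes: M2 = (C1 ⊕ C2) ⊕ M1.
byte 0:  34 xor 114 =  80
byte 1: 229 xor 111 = 138
byte 2:  28 xor 111 = 115
byte 3: 145 xor 116 = 229
byte 4: 114 xor  58 =  72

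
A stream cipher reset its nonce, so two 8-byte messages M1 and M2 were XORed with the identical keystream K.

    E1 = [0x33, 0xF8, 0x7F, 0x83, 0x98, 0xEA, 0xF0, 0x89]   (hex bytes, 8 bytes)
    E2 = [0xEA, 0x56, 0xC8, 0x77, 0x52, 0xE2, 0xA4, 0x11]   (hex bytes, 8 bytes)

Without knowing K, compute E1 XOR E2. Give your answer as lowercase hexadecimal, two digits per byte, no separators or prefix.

E1 ⊕ E2 = (M1 ⊕ K) ⊕ (M2 ⊕ K) = M1 ⊕ M2 — the shared key cancels under XOR.
 51 XOR 234 = 217
248 XOR  86 = 174
127 XOR 200 = 183
131 XOR 119 = 244
152 XOR  82 = 202
234 XOR 226 =   8
240 XOR 164 =  84
137 XOR  17 = 152

d9aeb7f4ca085498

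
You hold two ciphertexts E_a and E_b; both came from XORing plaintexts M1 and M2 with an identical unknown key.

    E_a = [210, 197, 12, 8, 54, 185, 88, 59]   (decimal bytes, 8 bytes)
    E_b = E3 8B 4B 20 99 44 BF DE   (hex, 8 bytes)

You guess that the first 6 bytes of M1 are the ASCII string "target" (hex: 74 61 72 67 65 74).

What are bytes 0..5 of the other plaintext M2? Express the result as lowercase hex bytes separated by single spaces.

45 2f 35 4f ca 89

First, E_a ⊕ E_b = (M1 ⊕ K) ⊕ (M2 ⊕ K) = M1 ⊕ M2, so the key drops out. Then M2 = (M1 ⊕ M2) ⊕ M1 over the first 6 bytes.
byte 0: (d2 ^ e3) ^ 74 = 31 ^ 74 = 45
byte 1: (c5 ^ 8b) ^ 61 = 4e ^ 61 = 2f
byte 2: (0c ^ 4b) ^ 72 = 47 ^ 72 = 35
byte 3: (08 ^ 20) ^ 67 = 28 ^ 67 = 4f
byte 4: (36 ^ 99) ^ 65 = af ^ 65 = ca
byte 5: (b9 ^ 44) ^ 74 = fd ^ 74 = 89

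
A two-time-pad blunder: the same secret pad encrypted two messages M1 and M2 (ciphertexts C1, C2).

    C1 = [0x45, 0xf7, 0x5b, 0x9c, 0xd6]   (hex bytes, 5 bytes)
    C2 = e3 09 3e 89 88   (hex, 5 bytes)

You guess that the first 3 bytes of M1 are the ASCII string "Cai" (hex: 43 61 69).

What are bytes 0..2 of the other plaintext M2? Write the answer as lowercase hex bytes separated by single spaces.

e5 9f 0c

First, C1 ⊕ C2 = (M1 ⊕ K) ⊕ (M2 ⊕ K) = M1 ⊕ M2, so the key drops out. Then M2 = (M1 ⊕ M2) ⊕ M1 over the first 3 bytes.
byte 0: (45 XOR e3) XOR 43 = a6 XOR 43 = e5
byte 1: (f7 XOR 09) XOR 61 = fe XOR 61 = 9f
byte 2: (5b XOR 3e) XOR 69 = 65 XOR 69 = 0c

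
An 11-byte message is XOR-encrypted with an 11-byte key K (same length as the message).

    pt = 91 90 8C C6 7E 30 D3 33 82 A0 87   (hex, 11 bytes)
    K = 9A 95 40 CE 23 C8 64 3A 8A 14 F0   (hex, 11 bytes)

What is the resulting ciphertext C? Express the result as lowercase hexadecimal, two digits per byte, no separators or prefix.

XOR is its own inverse, so applying the key byte-wise gives the result directly.
91 xor 9a = 0b
90 xor 95 = 05
8c xor 40 = cc
c6 xor ce = 08
7e xor 23 = 5d
30 xor c8 = f8
d3 xor 64 = b7
33 xor 3a = 09
82 xor 8a = 08
a0 xor 14 = b4
87 xor f0 = 77

0b05cc085df8b70908b477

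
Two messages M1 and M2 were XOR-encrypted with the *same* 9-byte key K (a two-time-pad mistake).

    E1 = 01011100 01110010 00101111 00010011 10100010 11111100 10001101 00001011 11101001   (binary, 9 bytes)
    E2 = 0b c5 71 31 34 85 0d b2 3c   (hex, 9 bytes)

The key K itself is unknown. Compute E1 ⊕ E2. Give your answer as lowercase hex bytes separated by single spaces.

57 b7 5e 22 96 79 80 b9 d5

E1 ⊕ E2 = (M1 ⊕ K) ⊕ (M2 ⊕ K) = M1 ⊕ M2 — the shared key cancels under XOR.
byte 0: 01011100 ⊕ 00001011 = 01010111
byte 1: 01110010 ⊕ 11000101 = 10110111
byte 2: 00101111 ⊕ 01110001 = 01011110
byte 3: 00010011 ⊕ 00110001 = 00100010
byte 4: 10100010 ⊕ 00110100 = 10010110
byte 5: 11111100 ⊕ 10000101 = 01111001
byte 6: 10001101 ⊕ 00001101 = 10000000
byte 7: 00001011 ⊕ 10110010 = 10111001
byte 8: 11101001 ⊕ 00111100 = 11010101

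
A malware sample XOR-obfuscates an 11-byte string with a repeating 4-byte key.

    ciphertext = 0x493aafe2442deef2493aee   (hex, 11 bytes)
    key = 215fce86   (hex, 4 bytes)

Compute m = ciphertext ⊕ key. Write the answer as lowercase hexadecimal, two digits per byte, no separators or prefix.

The 4-byte key repeats, so the effective keystream is 21 5f ce 86 21 5f ce 86 21 5f ce.
byte 0:  73 XOR  33 = 104
byte 1:  58 XOR  95 = 101
byte 2: 175 XOR 206 =  97
byte 3: 226 XOR 134 = 100
byte 4:  68 XOR  33 = 101
byte 5:  45 XOR  95 = 114
byte 6: 238 XOR 206 =  32
byte 7: 242 XOR 134 = 116
byte 8:  73 XOR  33 = 104
byte 9:  58 XOR  95 = 101
byte 10: 238 XOR 206 =  32

6865616465722074686520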